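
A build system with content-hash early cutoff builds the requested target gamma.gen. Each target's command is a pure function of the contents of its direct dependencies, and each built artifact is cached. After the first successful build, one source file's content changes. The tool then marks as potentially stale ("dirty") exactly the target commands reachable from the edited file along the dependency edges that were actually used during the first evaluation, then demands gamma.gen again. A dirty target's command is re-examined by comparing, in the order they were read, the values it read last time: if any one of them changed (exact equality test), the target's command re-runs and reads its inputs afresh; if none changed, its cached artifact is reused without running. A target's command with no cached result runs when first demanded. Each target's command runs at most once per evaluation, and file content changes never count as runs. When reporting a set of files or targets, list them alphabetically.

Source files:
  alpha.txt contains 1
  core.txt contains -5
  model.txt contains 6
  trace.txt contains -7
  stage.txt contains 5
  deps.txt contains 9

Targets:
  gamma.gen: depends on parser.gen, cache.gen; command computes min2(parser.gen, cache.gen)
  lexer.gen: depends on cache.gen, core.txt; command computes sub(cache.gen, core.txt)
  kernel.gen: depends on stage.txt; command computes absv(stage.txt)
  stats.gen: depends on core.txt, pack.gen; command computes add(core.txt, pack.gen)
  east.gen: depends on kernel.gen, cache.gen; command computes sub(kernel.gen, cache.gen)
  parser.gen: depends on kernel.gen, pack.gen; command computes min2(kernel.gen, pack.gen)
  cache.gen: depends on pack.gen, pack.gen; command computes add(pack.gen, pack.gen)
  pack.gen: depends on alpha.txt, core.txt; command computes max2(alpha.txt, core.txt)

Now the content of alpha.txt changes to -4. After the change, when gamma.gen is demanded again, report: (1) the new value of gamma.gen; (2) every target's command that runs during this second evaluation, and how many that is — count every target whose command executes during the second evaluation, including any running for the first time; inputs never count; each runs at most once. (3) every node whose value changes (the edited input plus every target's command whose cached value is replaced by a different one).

First evaluation (everything demanded from the output):
  kernel.gen = absv(5) = 5
  pack.gen = max2(1, -5) = 1
  cache.gen = add(1, 1) = 2
  parser.gen = min2(5, 1) = 1
  gamma.gen = min2(1, 2) = 1

Propagation after the edit:
  pack.gen: runs — alpha.txt 1->-4; result -4.
  cache.gen: runs — pack.gen 1->-4; pack.gen 1->-4; result -8.
  parser.gen: runs — pack.gen 1->-4; result -4.
  gamma.gen: runs — parser.gen 1->-4; cache.gen 2->-8; result -8.

New value of gamma.gen: -8.
Target commands that run: cache.gen, gamma.gen, pack.gen, parser.gen — 4 in total.
Values that change: alpha.txt, cache.gen, gamma.gen, pack.gen, parser.gen.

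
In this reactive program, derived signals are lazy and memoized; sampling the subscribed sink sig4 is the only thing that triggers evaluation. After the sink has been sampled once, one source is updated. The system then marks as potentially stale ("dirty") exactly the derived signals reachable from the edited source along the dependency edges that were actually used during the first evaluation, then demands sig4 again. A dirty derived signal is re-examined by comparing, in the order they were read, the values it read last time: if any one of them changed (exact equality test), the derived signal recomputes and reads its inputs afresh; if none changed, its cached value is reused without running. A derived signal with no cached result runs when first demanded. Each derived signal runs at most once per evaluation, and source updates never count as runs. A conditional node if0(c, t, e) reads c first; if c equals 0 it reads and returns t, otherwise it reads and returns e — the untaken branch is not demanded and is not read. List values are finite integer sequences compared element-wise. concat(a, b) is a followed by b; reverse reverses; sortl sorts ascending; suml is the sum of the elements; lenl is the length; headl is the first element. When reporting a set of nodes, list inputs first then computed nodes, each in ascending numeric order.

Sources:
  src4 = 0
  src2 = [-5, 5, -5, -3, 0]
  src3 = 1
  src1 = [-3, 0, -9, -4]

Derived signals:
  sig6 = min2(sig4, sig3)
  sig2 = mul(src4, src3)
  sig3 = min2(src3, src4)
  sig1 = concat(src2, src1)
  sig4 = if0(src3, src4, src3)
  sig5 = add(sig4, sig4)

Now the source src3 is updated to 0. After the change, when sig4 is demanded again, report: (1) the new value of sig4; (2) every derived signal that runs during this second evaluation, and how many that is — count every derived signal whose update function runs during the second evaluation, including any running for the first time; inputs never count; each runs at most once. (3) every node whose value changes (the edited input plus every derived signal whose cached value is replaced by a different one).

Demanding sig4 again yields 0.
1 derived signals run: sig4.
The nodes whose values change: src3, sig4.

First demand of the output computes:
  sig4 = if0(src3=1 -> else branch src3) = 1

After the edit, cleaning proceeds:
  sig4: a read changed (src3 1->0; src3 1->0) — executes, giving 0.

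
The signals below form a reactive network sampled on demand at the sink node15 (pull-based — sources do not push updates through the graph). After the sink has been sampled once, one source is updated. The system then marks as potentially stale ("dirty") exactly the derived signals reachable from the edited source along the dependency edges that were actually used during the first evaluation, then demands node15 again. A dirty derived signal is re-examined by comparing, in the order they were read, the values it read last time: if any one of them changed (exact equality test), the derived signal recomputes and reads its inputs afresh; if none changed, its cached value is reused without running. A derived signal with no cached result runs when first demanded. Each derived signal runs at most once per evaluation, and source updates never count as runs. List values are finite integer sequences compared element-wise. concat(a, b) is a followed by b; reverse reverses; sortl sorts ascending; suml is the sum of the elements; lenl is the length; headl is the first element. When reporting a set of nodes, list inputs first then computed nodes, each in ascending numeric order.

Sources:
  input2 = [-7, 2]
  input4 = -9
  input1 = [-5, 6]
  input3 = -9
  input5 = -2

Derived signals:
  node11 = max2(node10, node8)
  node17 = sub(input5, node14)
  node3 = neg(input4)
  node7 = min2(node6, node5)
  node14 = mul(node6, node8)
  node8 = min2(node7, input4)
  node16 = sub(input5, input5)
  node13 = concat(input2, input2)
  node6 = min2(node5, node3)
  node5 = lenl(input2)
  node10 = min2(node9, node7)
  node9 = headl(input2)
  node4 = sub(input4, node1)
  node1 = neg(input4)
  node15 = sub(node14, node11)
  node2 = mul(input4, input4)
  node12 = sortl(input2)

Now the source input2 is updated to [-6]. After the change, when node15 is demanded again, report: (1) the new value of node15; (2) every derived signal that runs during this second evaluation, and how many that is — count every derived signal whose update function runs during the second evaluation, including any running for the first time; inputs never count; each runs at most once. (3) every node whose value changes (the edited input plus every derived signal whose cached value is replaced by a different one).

Initial pass — values computed on the first demand:
  node3 = neg(-9) = 9
  node5 = lenl([-7, 2]) = 2
  node6 = min2(2, 9) = 2
  node7 = min2(2, 2) = 2
  node8 = min2(2, -9) = -9
  node9 = headl([-7, 2]) = -7
  node10 = min2(-7, 2) = -7
  node11 = max2(-7, -9) = -7
  node14 = mul(2, -9) = -18
  node15 = sub(-18, -7) = -11

Second demand — change propagation:
  node5: re-runs because input2 [-7, 2]->[-6]; new result 1.
  node6: re-runs because node5 2->1; new result 1.
  node7: re-runs because node6 2->1; node5 2->1; new result 1.
  node8: re-runs because node7 2->1; new result -9 (unchanged).
  node9: re-runs because input2 [-7, 2]->[-6]; new result -6.
  node10: re-runs because node9 -7->-6; node7 2->1; new result -6.
  node11: re-runs because node10 -7->-6; new result -6.
  node14: re-runs because node6 2->1; new result -9.
  node15: re-runs because node14 -18->-9; node11 -7->-6; new result -3.

node15 now evaluates to -3.
Run set: node5, node6, node7, node8, node9, node10, node11, node14, node15 (9 run).
Changed values: input2, node5, node6, node7, node9, node10, node11, node14, node15.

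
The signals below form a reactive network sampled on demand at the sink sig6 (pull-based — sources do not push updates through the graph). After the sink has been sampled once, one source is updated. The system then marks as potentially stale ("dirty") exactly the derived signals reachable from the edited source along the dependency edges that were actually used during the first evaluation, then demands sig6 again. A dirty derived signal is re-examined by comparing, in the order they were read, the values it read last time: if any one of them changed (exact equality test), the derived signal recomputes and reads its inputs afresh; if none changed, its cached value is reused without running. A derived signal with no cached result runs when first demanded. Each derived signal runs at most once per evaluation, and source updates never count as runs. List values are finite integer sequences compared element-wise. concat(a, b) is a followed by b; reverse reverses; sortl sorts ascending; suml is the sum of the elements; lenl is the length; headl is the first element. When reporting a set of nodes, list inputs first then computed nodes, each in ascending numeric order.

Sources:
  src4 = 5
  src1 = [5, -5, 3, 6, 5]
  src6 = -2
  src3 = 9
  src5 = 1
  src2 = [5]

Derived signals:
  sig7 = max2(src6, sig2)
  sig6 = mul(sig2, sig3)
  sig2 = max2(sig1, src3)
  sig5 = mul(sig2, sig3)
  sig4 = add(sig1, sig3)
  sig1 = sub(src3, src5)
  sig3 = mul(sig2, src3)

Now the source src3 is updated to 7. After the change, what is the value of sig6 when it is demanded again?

sig6 now evaluates to 343.

Initial pass — values computed on the first demand:
  sig1 = sub(9, 1) = 8
  sig2 = max2(8, 9) = 9
  sig3 = mul(9, 9) = 81
  sig6 = mul(9, 81) = 729

Second demand — change propagation:
  sig1: re-runs because src3 9->7; new result 6.
  sig2: re-runs because sig1 8->6; src3 9->7; new result 7.
  sig3: re-runs because sig2 9->7; src3 9->7; new result 49.
  sig6: re-runs because sig2 9->7; sig3 81->49; new result 343.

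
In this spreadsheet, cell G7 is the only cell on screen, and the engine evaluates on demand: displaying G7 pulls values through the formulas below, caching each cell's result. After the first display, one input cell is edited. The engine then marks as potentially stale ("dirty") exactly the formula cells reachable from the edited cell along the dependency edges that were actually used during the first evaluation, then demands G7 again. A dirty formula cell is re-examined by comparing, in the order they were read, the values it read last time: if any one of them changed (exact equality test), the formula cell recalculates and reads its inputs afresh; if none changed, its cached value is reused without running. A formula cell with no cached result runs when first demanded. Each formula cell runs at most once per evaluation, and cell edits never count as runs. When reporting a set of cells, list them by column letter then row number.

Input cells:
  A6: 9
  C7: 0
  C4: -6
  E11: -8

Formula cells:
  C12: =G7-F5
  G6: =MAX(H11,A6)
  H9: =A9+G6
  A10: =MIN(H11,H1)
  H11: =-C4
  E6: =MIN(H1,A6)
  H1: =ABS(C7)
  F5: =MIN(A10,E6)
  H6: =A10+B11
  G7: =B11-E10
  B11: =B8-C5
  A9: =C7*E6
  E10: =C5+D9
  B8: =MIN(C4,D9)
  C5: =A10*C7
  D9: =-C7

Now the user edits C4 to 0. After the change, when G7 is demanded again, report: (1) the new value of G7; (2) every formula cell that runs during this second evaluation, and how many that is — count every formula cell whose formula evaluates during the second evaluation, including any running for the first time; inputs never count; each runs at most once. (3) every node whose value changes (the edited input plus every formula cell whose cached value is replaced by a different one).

G7 now evaluates to 0.
Run set: A10, B8, B11, G7, H11 (5 run).
Changed values: B8, B11, C4, G7, H11.
The important point: at C5 every value read last time is unchanged, so the dirty flag clears without a run.

Initial pass — values computed on the first demand:
  D9 = -(0) = 0
  B8 = MIN(-6, 0) = -6
  H1 = ABS(0) = 0
  H11 = -(-6) = 6
  A10 = MIN(6, 0) = 0
  C5 = 0 * 0 = 0
  B11 = -6 - 0 = -6
  E10 = 0 + 0 = 0
  G7 = -6 - 0 = -6

Second demand — change propagation:
  B8: re-runs because C4 -6->0; new result 0.
  H11: re-runs because C4 -6->0; new result 0.
  A10: re-runs because H11 6->0; new result 0 (unchanged).
  C5: re-examined; everything it read last time is the same (A10 unchanged, C7 unchanged) — cache 0 kept, no run.
  B11: re-runs because B8 -6->0; new result 0.
  E10: re-examined; everything it read last time is the same (C5 unchanged, D9 unchanged) — cache 0 kept, no run.
  G7: re-runs because B11 -6->0; new result 0.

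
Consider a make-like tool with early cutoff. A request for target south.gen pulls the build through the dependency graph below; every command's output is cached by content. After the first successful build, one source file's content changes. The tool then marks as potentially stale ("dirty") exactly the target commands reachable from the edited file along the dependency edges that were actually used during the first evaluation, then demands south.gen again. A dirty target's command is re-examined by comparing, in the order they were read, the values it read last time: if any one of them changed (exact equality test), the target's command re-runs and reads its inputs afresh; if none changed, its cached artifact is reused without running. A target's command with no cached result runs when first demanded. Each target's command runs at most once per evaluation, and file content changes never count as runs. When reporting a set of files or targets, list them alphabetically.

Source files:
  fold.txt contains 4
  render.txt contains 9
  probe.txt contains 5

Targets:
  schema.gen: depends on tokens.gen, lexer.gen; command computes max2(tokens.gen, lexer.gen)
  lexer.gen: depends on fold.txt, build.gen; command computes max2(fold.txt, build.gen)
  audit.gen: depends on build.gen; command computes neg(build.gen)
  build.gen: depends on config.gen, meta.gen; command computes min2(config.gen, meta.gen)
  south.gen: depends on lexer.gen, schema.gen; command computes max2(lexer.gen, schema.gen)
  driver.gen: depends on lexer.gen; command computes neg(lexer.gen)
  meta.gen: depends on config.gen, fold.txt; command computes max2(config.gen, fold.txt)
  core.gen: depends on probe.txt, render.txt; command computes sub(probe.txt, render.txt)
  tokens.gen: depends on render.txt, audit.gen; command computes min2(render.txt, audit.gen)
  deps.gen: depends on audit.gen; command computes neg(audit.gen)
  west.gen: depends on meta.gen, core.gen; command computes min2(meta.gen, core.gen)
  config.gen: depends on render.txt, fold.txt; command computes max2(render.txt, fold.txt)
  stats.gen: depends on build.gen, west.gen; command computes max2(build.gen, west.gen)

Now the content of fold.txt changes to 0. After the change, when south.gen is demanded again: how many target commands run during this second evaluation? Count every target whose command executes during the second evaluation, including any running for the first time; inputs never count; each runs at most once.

3 target commands run: config.gen, lexer.gen, meta.gen.
Note where the cutoff bites: build.gen is checked, finds nothing changed, and keeps its cache.

First demand of the output computes:
  config.gen = max2(9, 4) = 9
  meta.gen = max2(9, 4) = 9
  build.gen = min2(9, 9) = 9
  audit.gen = neg(9) = -9
  lexer.gen = max2(4, 9) = 9
  tokens.gen = min2(9, -9) = -9
  schema.gen = max2(-9, 9) = 9
  south.gen = max2(9, 9) = 9

After the edit, cleaning proceeds:
  config.gen: a read changed (fold.txt 4->0) — executes, giving 9 — identical to its old value.
  meta.gen: a read changed (fold.txt 4->0) — executes, giving 9 — identical to its old value.
  build.gen: dirty, but its reads are unchanged (config.gen unchanged, meta.gen unchanged); cached 9 stands.
  audit.gen: dirty, but its reads are unchanged (build.gen unchanged); cached -9 stands.
  lexer.gen: a read changed (fold.txt 4->0) — executes, giving 9 — identical to its old value.
  tokens.gen: dirty, but its reads are unchanged (render.txt unchanged, audit.gen unchanged); cached -9 stands.
  schema.gen: dirty, but its reads are unchanged (tokens.gen unchanged, lexer.gen unchanged); cached 9 stands.
  south.gen: dirty, but its reads are unchanged (lexer.gen unchanged, schema.gen unchanged); cached 9 stands.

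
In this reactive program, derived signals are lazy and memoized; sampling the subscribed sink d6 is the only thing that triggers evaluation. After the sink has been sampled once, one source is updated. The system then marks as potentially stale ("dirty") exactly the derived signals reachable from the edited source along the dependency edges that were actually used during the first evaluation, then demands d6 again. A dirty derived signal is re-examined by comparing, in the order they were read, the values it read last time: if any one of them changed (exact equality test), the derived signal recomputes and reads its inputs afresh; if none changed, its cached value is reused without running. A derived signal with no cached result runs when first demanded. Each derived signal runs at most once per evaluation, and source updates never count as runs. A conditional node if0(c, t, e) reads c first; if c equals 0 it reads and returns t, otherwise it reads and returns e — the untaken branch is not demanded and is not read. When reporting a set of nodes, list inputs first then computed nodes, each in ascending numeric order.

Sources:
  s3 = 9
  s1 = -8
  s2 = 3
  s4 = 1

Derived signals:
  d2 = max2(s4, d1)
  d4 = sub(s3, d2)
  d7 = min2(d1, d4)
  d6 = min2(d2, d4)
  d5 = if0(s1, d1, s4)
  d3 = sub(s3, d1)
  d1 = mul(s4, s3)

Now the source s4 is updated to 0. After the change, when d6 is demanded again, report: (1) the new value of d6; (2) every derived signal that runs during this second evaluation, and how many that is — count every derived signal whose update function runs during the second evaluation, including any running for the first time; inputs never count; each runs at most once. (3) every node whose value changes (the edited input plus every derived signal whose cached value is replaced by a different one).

Demanding d6 again yields 0.
4 derived signals run: d1, d2, d4, d6.
The nodes whose values change: s4, d1, d2, d4.

First demand of the output computes:
  d1 = mul(1, 9) = 9
  d2 = max2(1, 9) = 9
  d4 = sub(9, 9) = 0
  d6 = min2(9, 0) = 0

After the edit, cleaning proceeds:
  d1: a read changed (s4 1->0) — executes, giving 0.
  d2: a read changed (s4 1->0; d1 9->0) — executes, giving 0.
  d4: a read changed (d2 9->0) — executes, giving 9.
  d6: a read changed (d2 9->0; d4 0->9) — executes, giving 0 — identical to its old value.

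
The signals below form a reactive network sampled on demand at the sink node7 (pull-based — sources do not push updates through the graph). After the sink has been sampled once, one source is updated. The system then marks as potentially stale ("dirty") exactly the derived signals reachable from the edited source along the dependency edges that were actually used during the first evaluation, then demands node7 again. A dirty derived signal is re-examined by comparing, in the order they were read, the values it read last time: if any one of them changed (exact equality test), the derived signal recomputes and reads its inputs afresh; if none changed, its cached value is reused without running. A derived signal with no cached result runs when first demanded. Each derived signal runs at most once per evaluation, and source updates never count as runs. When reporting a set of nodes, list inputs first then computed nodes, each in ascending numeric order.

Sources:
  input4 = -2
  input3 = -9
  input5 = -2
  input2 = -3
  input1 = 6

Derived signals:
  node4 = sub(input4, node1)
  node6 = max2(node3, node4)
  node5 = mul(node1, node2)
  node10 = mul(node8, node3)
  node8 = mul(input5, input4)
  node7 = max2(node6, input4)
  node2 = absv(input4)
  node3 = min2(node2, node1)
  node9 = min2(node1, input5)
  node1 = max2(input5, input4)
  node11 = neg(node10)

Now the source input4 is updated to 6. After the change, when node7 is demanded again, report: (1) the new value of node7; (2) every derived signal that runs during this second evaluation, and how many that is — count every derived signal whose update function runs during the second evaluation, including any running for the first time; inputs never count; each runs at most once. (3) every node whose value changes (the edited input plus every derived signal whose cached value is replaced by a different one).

node7 now evaluates to 6.
Run set: node1, node2, node3, node4, node6, node7 (6 run).
Changed values: input4, node1, node2, node3, node6, node7.

Initial pass — values computed on the first demand:
  node1 = max2(-2, -2) = -2
  node2 = absv(-2) = 2
  node3 = min2(2, -2) = -2
  node4 = sub(-2, -2) = 0
  node6 = max2(-2, 0) = 0
  node7 = max2(0, -2) = 0

Second demand — change propagation:
  node1: re-runs because input4 -2->6; new result 6.
  node2: re-runs because input4 -2->6; new result 6.
  node3: re-runs because node2 2->6; node1 -2->6; new result 6.
  node4: re-runs because input4 -2->6; node1 -2->6; new result 0 (unchanged).
  node6: re-runs because node3 -2->6; new result 6.
  node7: re-runs because node6 0->6; input4 -2->6; new result 6.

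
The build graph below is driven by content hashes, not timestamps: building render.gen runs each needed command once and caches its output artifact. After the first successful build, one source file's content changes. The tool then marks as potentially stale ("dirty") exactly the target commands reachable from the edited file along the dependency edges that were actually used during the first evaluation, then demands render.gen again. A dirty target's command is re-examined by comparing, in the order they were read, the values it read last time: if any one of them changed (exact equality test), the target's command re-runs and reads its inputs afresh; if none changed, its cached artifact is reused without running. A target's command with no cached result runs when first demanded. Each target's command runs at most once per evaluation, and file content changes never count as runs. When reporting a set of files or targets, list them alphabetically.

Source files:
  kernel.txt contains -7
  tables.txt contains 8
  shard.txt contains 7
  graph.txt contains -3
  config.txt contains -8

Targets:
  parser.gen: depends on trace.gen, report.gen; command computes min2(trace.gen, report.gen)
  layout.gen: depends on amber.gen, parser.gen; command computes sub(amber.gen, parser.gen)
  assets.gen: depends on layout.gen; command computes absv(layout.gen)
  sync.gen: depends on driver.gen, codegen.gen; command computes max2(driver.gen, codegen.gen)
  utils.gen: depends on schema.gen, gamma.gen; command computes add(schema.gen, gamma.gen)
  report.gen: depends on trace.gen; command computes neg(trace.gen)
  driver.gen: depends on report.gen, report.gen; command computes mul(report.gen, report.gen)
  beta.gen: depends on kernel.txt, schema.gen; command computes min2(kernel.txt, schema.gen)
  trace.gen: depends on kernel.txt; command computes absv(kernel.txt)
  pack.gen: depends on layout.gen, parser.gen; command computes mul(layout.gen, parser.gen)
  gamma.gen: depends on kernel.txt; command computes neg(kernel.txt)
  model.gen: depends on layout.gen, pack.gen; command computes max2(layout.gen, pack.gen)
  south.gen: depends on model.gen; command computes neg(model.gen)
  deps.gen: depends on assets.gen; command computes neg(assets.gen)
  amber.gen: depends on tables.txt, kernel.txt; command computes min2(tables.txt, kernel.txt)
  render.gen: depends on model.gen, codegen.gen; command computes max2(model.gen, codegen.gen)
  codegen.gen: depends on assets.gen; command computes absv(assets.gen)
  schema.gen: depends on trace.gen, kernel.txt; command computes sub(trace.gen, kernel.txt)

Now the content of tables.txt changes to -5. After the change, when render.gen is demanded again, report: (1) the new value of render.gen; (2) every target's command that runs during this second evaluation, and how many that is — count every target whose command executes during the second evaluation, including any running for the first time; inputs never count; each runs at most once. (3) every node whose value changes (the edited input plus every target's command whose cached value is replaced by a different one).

Initial pass — values computed on the first demand:
  amber.gen = min2(8, -7) = -7
  trace.gen = absv(-7) = 7
  report.gen = neg(7) = -7
  parser.gen = min2(7, -7) = -7
  layout.gen = sub(-7, -7) = 0
  assets.gen = absv(0) = 0
  codegen.gen = absv(0) = 0
  pack.gen = mul(0, -7) = 0
  model.gen = max2(0, 0) = 0
  render.gen = max2(0, 0) = 0

Second demand — change propagation:
  amber.gen: re-runs because tables.txt 8->-5; new result -7 (unchanged).
  layout.gen: re-examined; everything it read last time is the same (amber.gen unchanged, parser.gen unchanged) — cache 0 kept, no run.
  assets.gen: re-examined; everything it read last time is the same (layout.gen unchanged) — cache 0 kept, no run.
  codegen.gen: re-examined; everything it read last time is the same (assets.gen unchanged) — cache 0 kept, no run.
  pack.gen: re-examined; everything it read last time is the same (layout.gen unchanged, parser.gen unchanged) — cache 0 kept, no run.
  model.gen: re-examined; everything it read last time is the same (layout.gen unchanged, pack.gen unchanged) — cache 0 kept, no run.
  render.gen: re-examined; everything it read last time is the same (model.gen unchanged, codegen.gen unchanged) — cache 0 kept, no run.

The important point: amber.gen recomputes to an identical value, and the output ends up unchanged.

render.gen now evaluates to 0.
Run set: amber.gen (1 run).
Changed values: tables.txt.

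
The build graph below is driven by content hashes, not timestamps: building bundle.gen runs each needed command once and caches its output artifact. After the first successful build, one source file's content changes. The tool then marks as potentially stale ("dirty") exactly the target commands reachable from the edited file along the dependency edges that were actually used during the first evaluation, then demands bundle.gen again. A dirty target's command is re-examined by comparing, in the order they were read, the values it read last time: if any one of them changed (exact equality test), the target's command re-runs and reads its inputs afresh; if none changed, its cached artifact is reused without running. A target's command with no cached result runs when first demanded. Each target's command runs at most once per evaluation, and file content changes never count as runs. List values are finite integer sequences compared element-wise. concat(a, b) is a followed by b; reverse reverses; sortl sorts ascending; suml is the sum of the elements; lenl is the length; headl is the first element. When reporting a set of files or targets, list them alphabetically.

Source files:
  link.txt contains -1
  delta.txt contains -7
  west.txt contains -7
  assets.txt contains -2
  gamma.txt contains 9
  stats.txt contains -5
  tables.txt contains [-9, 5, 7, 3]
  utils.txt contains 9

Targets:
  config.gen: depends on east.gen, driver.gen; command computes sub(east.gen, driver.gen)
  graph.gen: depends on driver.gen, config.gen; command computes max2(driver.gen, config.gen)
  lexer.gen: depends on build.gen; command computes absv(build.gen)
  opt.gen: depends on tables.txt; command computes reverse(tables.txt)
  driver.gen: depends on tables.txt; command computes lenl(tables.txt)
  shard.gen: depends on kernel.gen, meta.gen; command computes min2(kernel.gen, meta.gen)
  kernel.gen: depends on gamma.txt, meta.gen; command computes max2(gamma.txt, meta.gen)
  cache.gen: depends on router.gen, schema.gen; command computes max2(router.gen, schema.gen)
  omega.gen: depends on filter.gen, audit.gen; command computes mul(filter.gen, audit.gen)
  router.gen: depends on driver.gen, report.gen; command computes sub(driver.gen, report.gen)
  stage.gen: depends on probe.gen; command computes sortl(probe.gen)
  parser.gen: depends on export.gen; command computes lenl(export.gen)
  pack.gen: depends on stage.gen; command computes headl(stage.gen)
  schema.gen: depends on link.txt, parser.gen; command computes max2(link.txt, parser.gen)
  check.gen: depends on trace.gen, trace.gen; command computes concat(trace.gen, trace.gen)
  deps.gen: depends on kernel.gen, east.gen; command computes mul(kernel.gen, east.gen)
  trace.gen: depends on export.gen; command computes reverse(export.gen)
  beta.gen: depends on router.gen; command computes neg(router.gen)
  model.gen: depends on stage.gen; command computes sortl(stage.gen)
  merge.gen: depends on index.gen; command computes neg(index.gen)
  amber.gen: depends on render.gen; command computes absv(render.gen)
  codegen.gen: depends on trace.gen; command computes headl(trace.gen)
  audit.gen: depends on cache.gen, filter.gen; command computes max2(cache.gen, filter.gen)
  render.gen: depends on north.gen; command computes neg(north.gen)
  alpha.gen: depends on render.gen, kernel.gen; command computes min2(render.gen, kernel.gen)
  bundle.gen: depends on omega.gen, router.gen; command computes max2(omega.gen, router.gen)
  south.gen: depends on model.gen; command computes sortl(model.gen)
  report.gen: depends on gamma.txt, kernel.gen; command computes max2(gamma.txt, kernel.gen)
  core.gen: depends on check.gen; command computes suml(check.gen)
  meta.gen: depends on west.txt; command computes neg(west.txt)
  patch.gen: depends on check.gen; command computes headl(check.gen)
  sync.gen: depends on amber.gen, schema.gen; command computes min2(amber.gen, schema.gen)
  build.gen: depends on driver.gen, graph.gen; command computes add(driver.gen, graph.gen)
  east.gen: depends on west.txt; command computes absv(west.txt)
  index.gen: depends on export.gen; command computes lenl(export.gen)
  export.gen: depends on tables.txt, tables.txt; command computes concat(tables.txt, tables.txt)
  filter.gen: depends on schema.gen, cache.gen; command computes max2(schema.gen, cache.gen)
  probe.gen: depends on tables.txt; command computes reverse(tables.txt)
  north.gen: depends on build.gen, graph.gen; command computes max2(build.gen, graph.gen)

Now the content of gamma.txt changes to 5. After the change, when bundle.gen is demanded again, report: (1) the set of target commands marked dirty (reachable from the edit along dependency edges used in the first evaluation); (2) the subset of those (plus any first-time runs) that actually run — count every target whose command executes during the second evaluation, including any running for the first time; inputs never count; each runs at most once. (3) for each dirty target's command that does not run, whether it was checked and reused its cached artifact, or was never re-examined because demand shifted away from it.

Initial pass — values computed on the first demand:
  driver.gen = lenl([-9, 5, 7, 3]) = 4
  export.gen = concat([-9, 5, 7, 3], [-9, 5, 7, 3]) = [-9, 5, 7, 3, -9, 5, 7, 3]
  meta.gen = neg(-7) = 7
  kernel.gen = max2(9, 7) = 9
  parser.gen = lenl([-9, 5, 7, 3, -9, 5, 7, 3]) = 8
  report.gen = max2(9, 9) = 9
  router.gen = sub(4, 9) = -5
  schema.gen = max2(-1, 8) = 8
  cache.gen = max2(-5, 8) = 8
  filter.gen = max2(8, 8) = 8
  audit.gen = max2(8, 8) = 8
  omega.gen = mul(8, 8) = 64
  bundle.gen = max2(64, -5) = 64

Second demand — change propagation:
  kernel.gen: re-runs because gamma.txt 9->5; new result 7.
  report.gen: re-runs because gamma.txt 9->5; kernel.gen 9->7; new result 7.
  router.gen: re-runs because report.gen 9->7; new result -3.
  cache.gen: re-runs because router.gen -5->-3; new result 8 (unchanged).
  filter.gen: re-examined; everything it read last time is the same (schema.gen unchanged, cache.gen unchanged) — cache 8 kept, no run.
  audit.gen: re-examined; everything it read last time is the same (cache.gen unchanged, filter.gen unchanged) — cache 8 kept, no run.
  omega.gen: re-examined; everything it read last time is the same (filter.gen unchanged, audit.gen unchanged) — cache 64 kept, no run.
  bundle.gen: re-runs because router.gen -5->-3; new result 64 (unchanged).

The important point: at filter.gen every value read last time is unchanged, so the dirty flag clears without a run.

Dirty set: audit.gen, bundle.gen, cache.gen, filter.gen, kernel.gen, omega.gen, report.gen, router.gen.
Run set: bundle.gen, cache.gen, kernel.gen, report.gen, router.gen (5 run).
Re-examined without running (cache reused): audit.gen, filter.gen, omega.gen.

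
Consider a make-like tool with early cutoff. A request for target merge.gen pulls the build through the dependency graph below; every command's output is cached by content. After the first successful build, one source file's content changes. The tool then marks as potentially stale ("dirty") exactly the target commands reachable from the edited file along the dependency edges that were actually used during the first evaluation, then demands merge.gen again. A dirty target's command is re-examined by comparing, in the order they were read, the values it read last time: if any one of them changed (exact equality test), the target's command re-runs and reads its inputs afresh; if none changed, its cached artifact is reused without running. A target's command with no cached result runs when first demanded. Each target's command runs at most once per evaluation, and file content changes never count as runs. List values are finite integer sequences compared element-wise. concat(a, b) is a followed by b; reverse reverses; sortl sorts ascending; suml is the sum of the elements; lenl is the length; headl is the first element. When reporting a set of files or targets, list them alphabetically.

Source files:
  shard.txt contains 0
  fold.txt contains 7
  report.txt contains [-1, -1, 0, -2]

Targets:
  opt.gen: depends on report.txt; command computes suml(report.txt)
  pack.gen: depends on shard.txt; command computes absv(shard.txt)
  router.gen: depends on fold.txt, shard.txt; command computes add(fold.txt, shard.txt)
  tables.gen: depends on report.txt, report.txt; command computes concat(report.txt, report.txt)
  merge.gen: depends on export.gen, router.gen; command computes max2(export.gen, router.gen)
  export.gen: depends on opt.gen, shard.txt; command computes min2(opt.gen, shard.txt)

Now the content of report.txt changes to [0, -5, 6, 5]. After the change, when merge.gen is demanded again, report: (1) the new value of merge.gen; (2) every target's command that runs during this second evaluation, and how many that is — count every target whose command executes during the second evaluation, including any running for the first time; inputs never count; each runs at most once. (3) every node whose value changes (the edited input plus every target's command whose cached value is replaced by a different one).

First demand of the output computes:
  opt.gen = suml([-1, -1, 0, -2]) = -4
  export.gen = min2(-4, 0) = -4
  router.gen = add(7, 0) = 7
  merge.gen = max2(-4, 7) = 7

After the edit, cleaning proceeds:
  opt.gen: a read changed (report.txt [-1, -1, 0, -2]->[0, -5, 6, 5]) — executes, giving 6.
  export.gen: a read changed (opt.gen -4->6) — executes, giving 0.
  merge.gen: a read changed (export.gen -4->0) — executes, giving 7 — identical to its old value.

Demanding merge.gen again yields 7.
3 target commands run: export.gen, merge.gen, opt.gen.
The nodes whose values change: export.gen, opt.gen, report.txt.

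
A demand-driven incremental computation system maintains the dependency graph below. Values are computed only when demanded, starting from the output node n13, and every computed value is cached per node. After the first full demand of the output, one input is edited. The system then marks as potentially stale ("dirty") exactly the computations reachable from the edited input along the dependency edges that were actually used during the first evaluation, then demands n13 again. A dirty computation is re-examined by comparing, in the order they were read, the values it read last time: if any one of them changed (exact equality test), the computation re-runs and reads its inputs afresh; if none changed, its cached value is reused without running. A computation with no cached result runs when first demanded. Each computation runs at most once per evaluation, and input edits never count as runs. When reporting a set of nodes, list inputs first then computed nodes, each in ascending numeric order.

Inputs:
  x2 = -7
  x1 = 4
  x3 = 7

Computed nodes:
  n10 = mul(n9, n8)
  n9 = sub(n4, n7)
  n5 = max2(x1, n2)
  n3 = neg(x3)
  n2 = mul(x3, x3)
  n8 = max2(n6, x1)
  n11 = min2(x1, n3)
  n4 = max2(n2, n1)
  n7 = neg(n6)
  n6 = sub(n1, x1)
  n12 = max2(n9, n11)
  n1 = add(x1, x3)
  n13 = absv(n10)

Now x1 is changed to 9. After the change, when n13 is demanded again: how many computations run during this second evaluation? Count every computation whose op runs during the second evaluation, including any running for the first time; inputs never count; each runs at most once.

Computations that run: n1, n4, n6, n8, n10, n13 — 6 in total.
Key observation: the cutoff stops propagation at n7 — its inputs' values are unchanged, so it reuses its cache.

First evaluation (everything demanded from the output):
  n1 = add(4, 7) = 11
  n2 = mul(7, 7) = 49
  n4 = max2(49, 11) = 49
  n6 = sub(11, 4) = 7
  n7 = neg(7) = -7
  n8 = max2(7, 4) = 7
  n9 = sub(49, -7) = 56
  n10 = mul(56, 7) = 392
  n13 = absv(392) = 392

Propagation after the edit:
  n1: runs — x1 4->9; result 16.
  n4: runs — n1 11->16; result 49 (same value as before).
  n6: runs — n1 11->16; x1 4->9; result 7 (same value as before).
  n7: checked — values it read are unchanged (n6 unchanged); reused cached -7 without running.
  n8: runs — x1 4->9; result 9.
  n9: checked — values it read are unchanged (n4 unchanged, n7 unchanged); reused cached 56 without running.
  n10: runs — n8 7->9; result 504.
  n13: runs — n10 392->504; result 504.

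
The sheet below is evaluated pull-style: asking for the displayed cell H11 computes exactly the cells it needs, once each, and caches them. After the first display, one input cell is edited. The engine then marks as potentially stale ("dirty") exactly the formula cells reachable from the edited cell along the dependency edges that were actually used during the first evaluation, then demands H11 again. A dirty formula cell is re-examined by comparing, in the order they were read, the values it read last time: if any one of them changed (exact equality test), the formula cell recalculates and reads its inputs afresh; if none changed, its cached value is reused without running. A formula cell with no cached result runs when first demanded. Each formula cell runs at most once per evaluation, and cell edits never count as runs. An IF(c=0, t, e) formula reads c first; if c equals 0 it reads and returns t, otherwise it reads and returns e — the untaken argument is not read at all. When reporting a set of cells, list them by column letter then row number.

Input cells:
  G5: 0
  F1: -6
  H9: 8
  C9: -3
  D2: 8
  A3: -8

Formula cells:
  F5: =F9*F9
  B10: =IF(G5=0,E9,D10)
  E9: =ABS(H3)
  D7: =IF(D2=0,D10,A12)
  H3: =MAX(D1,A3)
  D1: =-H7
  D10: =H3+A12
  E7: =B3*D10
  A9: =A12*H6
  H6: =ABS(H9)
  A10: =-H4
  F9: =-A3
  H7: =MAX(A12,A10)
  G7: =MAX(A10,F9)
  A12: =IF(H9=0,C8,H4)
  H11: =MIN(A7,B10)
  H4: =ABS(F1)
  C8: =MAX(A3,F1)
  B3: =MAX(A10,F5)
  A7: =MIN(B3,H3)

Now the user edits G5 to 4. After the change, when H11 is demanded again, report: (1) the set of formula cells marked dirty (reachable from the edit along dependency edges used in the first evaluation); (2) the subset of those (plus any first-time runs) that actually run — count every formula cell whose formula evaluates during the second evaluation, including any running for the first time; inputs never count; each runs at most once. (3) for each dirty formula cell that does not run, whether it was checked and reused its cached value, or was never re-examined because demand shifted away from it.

First demand of the output computes:
  F9 = -(-8) = 8
  F5 = 8 * 8 = 64
  H4 = ABS(-6) = 6
  A10 = -(6) = -6
  A12 = IF(H9=0: H9=8 -> else branch H4) = 6
  B3 = MAX(-6, 64) = 64
  H7 = MAX(6, -6) = 6
  D1 = -(6) = -6
  H3 = MAX(-6, -8) = -6
  A7 = MIN(64, -6) = -6
  E9 = ABS(-6) = 6
  B10 = IF(G5=0: G5=0 -> then branch E9) = 6
  H11 = MIN(-6, 6) = -6

After the edit, cleaning proceeds:
  D10: had never run; runs now, result 0.
  B10: a read changed (G5 0->4) — executes, giving 0.
  H11: a read changed (B10 6->0) — executes, giving -6 — identical to its old value.

Note the branch switch — D10 had no cache and runs now for the first time.

The edit dirties: B10, H11.
3 formula cells run: B10, D10, H11.
No dirty formula cell escaped a run.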